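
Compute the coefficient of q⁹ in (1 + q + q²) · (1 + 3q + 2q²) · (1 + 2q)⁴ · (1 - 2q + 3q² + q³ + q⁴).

1064

(1 + q + q²) has coefficients 1,1,1 for degrees 0…2.
(1 + 3q + 2q²) has coefficients 1,3,2,0,0,0,0,0,0,0 for degrees 0…9.
Multiplying by (1 + 2q)⁴ gives running coefficients 1,11,50,120,160,112,32,0,0,0 for degrees 0…9.
Finally multiplying by (1 - 2q + 3q² + q³ + q⁴), the product of all factors after the first has coefficients 1,9,31,54,82,213,458,552,368,144 for degrees 0…9.
[q⁹] = 1·144 + 1·368 + 1·552 = 1064.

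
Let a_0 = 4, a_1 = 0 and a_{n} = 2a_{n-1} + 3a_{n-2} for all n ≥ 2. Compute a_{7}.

2184

The ordinary generating function has denominator 1 - 2x - 3x^2.
Iterating the recurrence: a_0,…,a_{7} = 4, 0, 12, 24, 84, 240, 732, 2184.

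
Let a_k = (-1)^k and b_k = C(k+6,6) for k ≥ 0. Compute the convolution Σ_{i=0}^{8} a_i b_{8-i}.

The convolution is the x^8 coefficient of A(x)B(x).
Σ = 1·3003 − 1·1716 + 1·924 − 1·462 + 1·210 − 1·84 + 1·28 − 1·7 + 1·1 = 1897.

1897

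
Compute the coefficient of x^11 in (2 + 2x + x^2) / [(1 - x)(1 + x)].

The denominator gives the recurrence a_n = a_(n−2) for n ≥ 3; the numerator fixes a_0 = 2, a_1 = 2, a_2 = 3.
Iterating: 2, 2, 3, 2, 3, 2, 3, 2, 3, 2, 3, 2, so a_11 = 2.

2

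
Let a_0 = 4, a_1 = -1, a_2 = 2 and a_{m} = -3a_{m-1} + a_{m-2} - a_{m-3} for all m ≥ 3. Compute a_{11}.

The ordinary generating function has denominator 1 + 3q - q^2 + q^3.
Iterating the recurrence: a_0,…,a_{11} = 4, -1, 2, -11, 36, -121, 410, -1387, 4692, -15873, 53698, -181659.

-181659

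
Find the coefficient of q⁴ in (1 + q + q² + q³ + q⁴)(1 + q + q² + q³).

(1 + q + q² + q³ + q⁴) has coefficients 1,1,1,1,1 for degrees 0…4.
(1 + q + q² + q³) has coefficients 1,1,1,1,0 for degrees 0…4.
[q⁴] = 1·0 + 1·1 + 1·1 + 1·1 + 1·1 = 4.

4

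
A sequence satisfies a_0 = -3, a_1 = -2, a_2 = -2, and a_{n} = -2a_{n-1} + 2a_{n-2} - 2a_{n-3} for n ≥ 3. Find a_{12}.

The ordinary generating function has denominator 1 + 2t - 2t^2 + 2t^3.
Iterating the recurrence: a_0,…,a_{12} = -3, -2, -2, 6, -12, 40, -116, 336, -984, 2872, -8384, 24480, -71472.

-71472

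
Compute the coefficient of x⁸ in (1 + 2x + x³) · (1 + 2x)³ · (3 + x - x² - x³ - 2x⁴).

(1 + 2x + x³) has coefficients 1,2,0,1 for degrees 0…3.
(1 + 2x)³ has coefficients 1,6,12,8,0,0,0,0,0 for degrees 0…8.
Finally multiplying by (3 + x - x² - x³ - 2x⁴), the product of all factors after the first has coefficients 3,19,41,29,-12,-32,-32,-16,0 for degrees 0…8.
[x⁸] = 1·0 + 2·(-16) + 1·(-32) = -64.

-64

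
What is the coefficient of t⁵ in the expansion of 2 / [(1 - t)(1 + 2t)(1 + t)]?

Partial fractions give a closed form: a_n = (1/3)·1^n + (8/3)·(-2)^n + (-1)·(-1)^n.
At n = 5: a_5 = -84.

-84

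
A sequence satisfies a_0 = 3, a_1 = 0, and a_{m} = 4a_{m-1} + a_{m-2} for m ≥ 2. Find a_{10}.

The ordinary generating function has denominator 1 - 4x - x^2.
Iterating the recurrence: a_0,…,a_{10} = 3, 0, 3, 12, 51, 216, 915, 3876, 16419, 69552, 294627.

294627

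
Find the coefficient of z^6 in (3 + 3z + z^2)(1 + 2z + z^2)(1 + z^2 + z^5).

10

(3 + 3z + z^2) has coefficients 3,3,1 for degrees 0…2.
(1 + 2z + z^2) has coefficients 1,2,1,0,0,0,0 for degrees 0…6.
Finally multiplying by (1 + z^2 + z^5), the product of all factors after the first has coefficients 1,2,2,2,1,1,2 for degrees 0…6.
[z^6] = 3·2 + 3·1 + 1·1 = 10.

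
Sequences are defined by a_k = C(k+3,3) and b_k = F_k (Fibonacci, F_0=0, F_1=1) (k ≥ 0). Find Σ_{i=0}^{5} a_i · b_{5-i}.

92

Write out a_i and b_{5-i} for i = 0,…,5 and sum the products.
Σ = 1·5 + 4·3 + 10·2 + 20·1 + 35·1 + 56·0 = 92.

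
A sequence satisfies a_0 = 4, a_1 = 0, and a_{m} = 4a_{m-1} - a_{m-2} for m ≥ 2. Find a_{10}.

-162180

The ordinary generating function has denominator 1 - 4t + t^2.
Iterating the recurrence: a_0,…,a_{10} = 4, 0, -4, -16, -60, -224, -836, -3120, -11644, -43456, -162180.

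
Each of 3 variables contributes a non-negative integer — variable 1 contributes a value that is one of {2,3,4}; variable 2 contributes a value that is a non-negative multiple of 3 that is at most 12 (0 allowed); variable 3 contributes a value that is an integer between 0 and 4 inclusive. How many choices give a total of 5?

4

The generating function for the choices is (q^2 + q^3 + q^4)·(1 + q^3 + q^6 + q^9 + q^12)·(1 + q + q^2 + q^3 + q^4); the count is [q^5].
(q^2 + q^3 + q^4) has coefficients 0,0,1,1,1 for degrees 0…4.
(1 + q^3 + q^6 + q^9 + q^12) has coefficients 1,0,0,1,0,0 for degrees 0…5.
Finally multiplying by (1 + q + q^2 + q^3 + q^4), the product of all factors after the first has coefficients 1,1,1,2,2,1 for degrees 0…5.
[q^5] = 1·2 + 1·1 + 1·1 = 4.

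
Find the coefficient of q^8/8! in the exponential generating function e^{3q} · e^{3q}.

The EGF product rule gives c_8 = Σ_{k_1+k_2=8} C(8; k_1,k_2) · ∏ g_i(k_i), where e^{3q} gives (3)^k; e^{3q} gives (3)^k.
g_1(k) for k = 0…8: 1, 3, 9, 27, 81, 243, 729, 2187, 6561.
g_2(k) for k = 0…8: 1, 3, 9, 27, 81, 243, 729, 2187, 6561.
c_8 = Σ_k C(8,k)·g_1(k)·g_2(8−k) = 1·1·6561 + 8·3·2187 + 28·9·729 + 56·27·243 + 70·81·81 + 56·243·27 + 28·729·9 + 8·2187·3 + 1·6561·1 = 6561 + 52488 + 183708 + 367416 + 459270 + 367416 + 183708 + 52488 + 6561 = 1679616.

1679616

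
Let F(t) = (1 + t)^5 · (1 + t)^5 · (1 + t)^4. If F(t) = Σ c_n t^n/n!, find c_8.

The EGF product rule gives c_8 = Σ_{k_1+k_2+k_3=8} C(8; k_1,k_2,k_3) · ∏ g_i(k_i), where (1+t)^5 gives the falling factorial (5)_k; (1+t)^5 gives the falling factorial (5)_k; (1+t)^4 gives the falling factorial (4)_k.
g_1(k) for k = 0…8: 1, 5, 20, 60, 120, 120, 0, 0, 0.
g_2(k) for k = 0…8: 1, 5, 20, 60, 120, 120, 0, 0, 0.
g_3(k) for k = 0…8: 1, 4, 12, 24, 24, 0, 0, 0, 0.
First combine the last two factors: h(k) = Σ_j C(k,j)·g_2(j)·g_3(k−j) for k = 0…8: 1, 9, 72, 504, 3024, 15120, 60480, 181440, 362880.
c_8 = Σ_k C(8,k)·g_1(k)·h(8−k) = 1·1·362880 + 8·5·181440 + 28·20·60480 + 56·60·15120 + 70·120·3024 + 56·120·504 = 362880 + 7257600 + 33868800 + 50803200 + 25401600 + 3386880 = 121080960.

121080960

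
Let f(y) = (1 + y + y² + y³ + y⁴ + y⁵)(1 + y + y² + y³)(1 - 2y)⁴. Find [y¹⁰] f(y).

8

(1 + y + y² + y³ + y⁴ + y⁵) has coefficients 1,1,1,1,1,1 for degrees 0…5.
(1 + y + y² + y³) has coefficients 1,1,1,1,0,0,0,0,0,0,0 for degrees 0…10.
Finally multiplying by (1 - 2y)⁴, the product of all factors after the first has coefficients 1,-7,17,-15,0,8,-16,16,0,0,0 for degrees 0…10.
[y¹⁰] = 1·0 + 1·0 + 1·0 + 1·16 + 1·(-16) + 1·8 = 8.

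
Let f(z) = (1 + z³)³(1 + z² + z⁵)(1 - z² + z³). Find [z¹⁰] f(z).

-6

(1 + z³)³ has coefficients 1,0,0,3,0,0,3,0,0,1 for degrees 0…9.
(1 + z² + z⁵) has coefficients 1,0,1,0,0,1,0,0,0,0,0 for degrees 0…10.
Finally multiplying by (1 - z² + z³), the product of all factors after the first has coefficients 1,0,0,1,-1,2,0,-1,1,0,0 for degrees 0…10.
[z¹⁰] = 1·0 + 3·(-1) + 3·(-1) + 1·0 = -6.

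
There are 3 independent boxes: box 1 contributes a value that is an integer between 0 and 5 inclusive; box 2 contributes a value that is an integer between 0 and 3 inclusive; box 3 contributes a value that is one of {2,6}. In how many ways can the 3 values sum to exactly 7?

6

The generating function for the choices is (1 + q + q² + q³ + q⁴ + q⁵)·(1 + q + q² + q³)·(q² + q⁶); the count is [q⁷].
(1 + q + q² + q³ + q⁴ + q⁵) has coefficients 1,1,1,1,1,1 for degrees 0…5.
(1 + q + q² + q³) has coefficients 1,1,1,1,0,0,0,0 for degrees 0…7.
Finally multiplying by (q² + q⁶), the product of all factors after the first has coefficients 0,0,1,1,1,1,1,1 for degrees 0…7.
[q⁷] = 1·1 + 1·1 + 1·1 + 1·1 + 1·1 + 1·1 = 6.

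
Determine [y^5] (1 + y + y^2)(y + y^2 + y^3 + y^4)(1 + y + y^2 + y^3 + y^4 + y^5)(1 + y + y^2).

26

(1 + y + y^2) has coefficients 1,1,1 for degrees 0…2.
(y + y^2 + y^3 + y^4) has coefficients 0,1,1,1,1,0 for degrees 0…5.
Multiplying by (1 + y + y^2 + y^3 + y^4 + y^5) gives running coefficients 0,1,2,3,4,4 for degrees 0…5.
Finally multiplying by (1 + y + y^2), the product of all factors after the first has coefficients 0,1,3,6,9,11 for degrees 0…5.
[y^5] = 1·11 + 1·9 + 1·6 = 26.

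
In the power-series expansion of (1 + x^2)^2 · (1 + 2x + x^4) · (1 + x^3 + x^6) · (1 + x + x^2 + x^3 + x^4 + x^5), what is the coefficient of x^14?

(1 + x^2)^2 has coefficients 1,0,2,0,1 for degrees 0…4.
(1 + 2x + x^4) has coefficients 1,2,0,0,1,0,0,0,0,0,0,0,0,0,0 for degrees 0…14.
Multiplying by (1 + x^3 + x^6) gives running coefficients 1,2,0,1,3,0,1,3,0,0,1,0,0,0,0 for degrees 0…14.
Finally multiplying by (1 + x + x^2 + x^3 + x^4 + x^5), the product of all factors after the first has coefficients 1,3,3,4,7,7,7,8,8,7,5,5,4,1,1 for degrees 0…14.
[x^14] = 1·1 + 2·4 + 1·5 = 14.

14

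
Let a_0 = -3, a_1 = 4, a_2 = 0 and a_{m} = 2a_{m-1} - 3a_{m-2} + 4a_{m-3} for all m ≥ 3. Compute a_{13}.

-1464

The ordinary generating function has denominator 1 - 2x + 3x^2 - 4x^3.
Iterating the recurrence: a_0,…,a_{13} = -3, 4, 0, -24, -32, 8, 16, -120, -256, -88, 112, -536, -1760, -1464.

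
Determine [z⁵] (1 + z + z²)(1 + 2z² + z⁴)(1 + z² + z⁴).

4

(1 + z + z²) has coefficients 1,1,1 for degrees 0…2.
(1 + 2z² + z⁴) has coefficients 1,0,2,0,1,0 for degrees 0…5.
Finally multiplying by (1 + z² + z⁴), the product of all factors after the first has coefficients 1,0,3,0,4,0 for degrees 0…5.
[z⁵] = 1·0 + 1·4 + 1·0 = 4.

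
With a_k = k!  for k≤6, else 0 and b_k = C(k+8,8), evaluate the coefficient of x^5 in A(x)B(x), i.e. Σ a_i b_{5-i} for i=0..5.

The convolution is the t^5 coefficient of A(t)B(t).
Σ = 1·1287 + 1·495 + 2·165 + 6·45 + 24·9 + 120·1 = 2718.

2718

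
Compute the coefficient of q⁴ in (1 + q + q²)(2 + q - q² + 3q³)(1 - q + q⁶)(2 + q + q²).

-2

(1 + q + q²) has coefficients 1,1,1 for degrees 0…2.
(2 + q - q² + 3q³) has coefficients 2,1,-1,3,0 for degrees 0…4.
Multiplying by (1 - q + q⁶) gives running coefficients 2,-1,-2,4,-3 for degrees 0…4.
Finally multiplying by (2 + q + q²), the product of all factors after the first has coefficients 4,0,-3,5,-4 for degrees 0…4.
[q⁴] = 1·(-4) + 1·5 + 1·(-3) = -2.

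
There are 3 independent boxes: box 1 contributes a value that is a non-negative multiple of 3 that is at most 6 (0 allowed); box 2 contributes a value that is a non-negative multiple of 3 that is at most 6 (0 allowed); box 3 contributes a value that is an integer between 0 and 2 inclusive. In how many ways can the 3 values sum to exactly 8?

3

The generating function for the choices is (1 + y^3 + y^6)·(1 + y^3 + y^6)·(1 + y + y^2); the count is [y^8].
(1 + y^3 + y^6) has coefficients 1,0,0,1,0,0,1 for degrees 0…6.
(1 + y^3 + y^6) has coefficients 1,0,0,1,0,0,1,0,0 for degrees 0…8.
Finally multiplying by (1 + y + y^2), the product of all factors after the first has coefficients 1,1,1,1,1,1,1,1,1 for degrees 0…8.
[y^8] = 1·1 + 1·1 + 1·1 = 3.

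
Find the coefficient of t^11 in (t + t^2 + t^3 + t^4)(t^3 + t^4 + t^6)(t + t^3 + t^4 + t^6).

8

(t + t^2 + t^3 + t^4) has coefficients 0,1,1,1,1 for degrees 0…4.
(t^3 + t^4 + t^6) has coefficients 0,0,0,1,1,0,1,0,0,0,0,0 for degrees 0…11.
Finally multiplying by (t + t^3 + t^4 + t^6), the product of all factors after the first has coefficients 0,0,0,0,1,1,1,3,1,2,2,0 for degrees 0…11.
[t^11] = 1·2 + 1·2 + 1·1 + 1·3 = 8.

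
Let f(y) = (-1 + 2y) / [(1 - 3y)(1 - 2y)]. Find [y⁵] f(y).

The denominator gives the recurrence a_n = 5a_(n−1) − 6a_(n−2) for n ≥ 3; the numerator fixes a_0 = -1, a_1 = -3, a_2 = -9.
Iterating: -1, -3, -9, -27, -81, -243, so a_5 = -243.

-243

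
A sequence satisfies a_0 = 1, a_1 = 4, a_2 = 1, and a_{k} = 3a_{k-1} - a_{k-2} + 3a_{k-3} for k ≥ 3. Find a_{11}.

35426

The ordinary generating function has denominator 1 - 3y + y^2 - 3y^3.
Iterating the recurrence: a_0,…,a_{11} = 1, 4, 1, 2, 17, 52, 145, 434, 1313, 3940, 11809, 35426.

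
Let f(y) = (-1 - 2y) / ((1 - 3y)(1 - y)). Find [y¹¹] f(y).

Partial fractions give a closed form: a_n = (-5/2)·3^n + (3/2)·1^n.
At n = 11: a_11 = -442866.

-442866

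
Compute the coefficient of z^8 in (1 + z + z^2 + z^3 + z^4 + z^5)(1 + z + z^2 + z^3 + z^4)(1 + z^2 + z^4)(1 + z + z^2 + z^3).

(1 + z + z^2 + z^3 + z^4 + z^5) has coefficients 1,1,1,1,1,1 for degrees 0…5.
(1 + z + z^2 + z^3 + z^4) has coefficients 1,1,1,1,1,0,0,0,0 for degrees 0…8.
Multiplying by (1 + z^2 + z^4) gives running coefficients 1,1,2,2,3,2,2,1,1 for degrees 0…8.
Finally multiplying by (1 + z + z^2 + z^3), the product of all factors after the first has coefficients 1,2,4,6,8,9,9,8,6 for degrees 0…8.
[z^8] = 1·6 + 1·8 + 1·9 + 1·9 + 1·8 + 1·6 = 46.

46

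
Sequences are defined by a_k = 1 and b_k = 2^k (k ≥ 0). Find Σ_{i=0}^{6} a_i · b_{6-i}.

The convolution is the t^6 coefficient of A(t)B(t).
Σ = 1·64 + 1·32 + 1·16 + 1·8 + 1·4 + 1·2 + 1·1 = 127.

127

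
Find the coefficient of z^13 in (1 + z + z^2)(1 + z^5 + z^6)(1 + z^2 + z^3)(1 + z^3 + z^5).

(1 + z + z^2) has coefficients 1,1,1 for degrees 0…2.
(1 + z^5 + z^6) has coefficients 1,0,0,0,0,1,1,0,0,0,0,0,0,0 for degrees 0…13.
Multiplying by (1 + z^2 + z^3) gives running coefficients 1,0,1,1,0,1,1,1,2,1,0,0,0,0 for degrees 0…13.
Finally multiplying by (1 + z^3 + z^5), the product of all factors after the first has coefficients 1,0,1,2,0,3,2,2,4,2,2,3,2,2 for degrees 0…13.
[z^13] = 1·2 + 1·2 + 1·3 = 7.

7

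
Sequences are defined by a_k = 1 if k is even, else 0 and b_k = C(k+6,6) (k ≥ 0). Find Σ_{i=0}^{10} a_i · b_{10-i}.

12174

Write out a_i and b_{10-i} for i = 0,…,10 and sum the products.
Σ = 1·8008 + 0·5005 + 1·3003 + 0·1716 + 1·924 + 0·462 + 1·210 + 0·84 + 1·28 + 0·7 + 1·1 = 12174.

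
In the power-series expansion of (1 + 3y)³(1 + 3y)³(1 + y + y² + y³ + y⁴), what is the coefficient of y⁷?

3942

(1 + 3y)³ has coefficients 1,9,27,27 for degrees 0…3.
(1 + 3y)³ has coefficients 1,9,27,27,0,0,0,0 for degrees 0…7.
Finally multiplying by (1 + y + y² + y³ + y⁴), the product of all factors after the first has coefficients 1,10,37,64,64,63,54,27 for degrees 0…7.
[y⁷] = 1·27 + 9·54 + 27·63 + 27·64 = 3942.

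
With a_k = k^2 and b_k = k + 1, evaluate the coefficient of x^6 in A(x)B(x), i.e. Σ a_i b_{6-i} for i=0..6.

196

This is [x^6] in the product of the two ordinary generating functions.
Σ = 0·7 + 1·6 + 4·5 + 9·4 + 16·3 + 25·2 + 36·1 = 196.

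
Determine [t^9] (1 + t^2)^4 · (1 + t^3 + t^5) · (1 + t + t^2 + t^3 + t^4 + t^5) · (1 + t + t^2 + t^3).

(1 + t^2)^4 has coefficients 1,0,4,0,6,0,4,0,1 for degrees 0…8.
(1 + t^3 + t^5) has coefficients 1,0,0,1,0,1,0,0,0,0 for degrees 0…9.
Multiplying by (1 + t + t^2 + t^3 + t^4 + t^5) gives running coefficients 1,1,1,2,2,3,2,2,2,1 for degrees 0…9.
Finally multiplying by (1 + t + t^2 + t^3), the product of all factors after the first has coefficients 1,2,3,5,6,8,9,9,9,7 for degrees 0…9.
[t^9] = 1·7 + 4·9 + 6·8 + 4·5 + 1·2 = 113.

113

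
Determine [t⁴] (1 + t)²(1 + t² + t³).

(1 + t)² has coefficients 1,2,1 for degrees 0…2.
(1 + t² + t³) has coefficients 1,0,1,1,0 for degrees 0…4.
[t⁴] = 1·0 + 2·1 + 1·1 = 3.

3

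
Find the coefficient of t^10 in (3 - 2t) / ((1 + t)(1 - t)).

The denominator gives the recurrence a_n = a_(n−2) for n ≥ 3; the numerator fixes a_0 = 3, a_1 = -2, a_2 = 3.
Iterating: 3, -2, 3, -2, 3, -2, 3, -2, 3, -2, 3, so a_10 = 3.

3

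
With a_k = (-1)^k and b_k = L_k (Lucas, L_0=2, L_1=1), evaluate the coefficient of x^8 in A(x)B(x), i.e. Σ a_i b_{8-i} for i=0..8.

32

This is [x^8] in the product of the two ordinary generating functions.
Σ = 1·47 − 1·29 + 1·18 − 1·11 + 1·7 − 1·4 + 1·3 − 1·1 + 1·2 = 32.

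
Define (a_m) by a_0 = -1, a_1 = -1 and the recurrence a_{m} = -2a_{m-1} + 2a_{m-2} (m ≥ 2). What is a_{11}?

-4896

The ordinary generating function has denominator 1 + 2y - 2y^2.
Iterating the recurrence: a_0,…,a_{11} = -1, -1, 0, -2, 4, -12, 32, -88, 240, -656, 1792, -4896.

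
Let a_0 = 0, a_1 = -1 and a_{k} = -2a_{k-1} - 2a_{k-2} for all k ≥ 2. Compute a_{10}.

32

The ordinary generating function has denominator 1 + 2q + 2q^2.
Iterating the recurrence: a_0,…,a_{10} = 0, -1, 2, -2, 0, 4, -8, 8, 0, -16, 32.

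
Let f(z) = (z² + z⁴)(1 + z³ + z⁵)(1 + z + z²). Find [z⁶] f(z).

2

(z² + z⁴) has coefficients 0,0,1,0,1 for degrees 0…4.
(1 + z³ + z⁵) has coefficients 1,0,0,1,0,1,0 for degrees 0…6.
Finally multiplying by (1 + z + z²), the product of all factors after the first has coefficients 1,1,1,1,1,2,1 for degrees 0…6.
[z⁶] = 1·1 + 1·1 = 2.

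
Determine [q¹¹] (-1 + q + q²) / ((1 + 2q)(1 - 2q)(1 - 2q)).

-3584

The denominator gives the recurrence a_n = 2a_(n−1) + 4a_(n−2) − 8a_(n−3) for n ≥ 3; the numerator fixes a_0 = -1, a_1 = -1, a_2 = -5.
Iterating: -1, -1, -5, -6, -24, -32, -112, -160, -512, -768, -2304, -3584, so a_11 = -3584.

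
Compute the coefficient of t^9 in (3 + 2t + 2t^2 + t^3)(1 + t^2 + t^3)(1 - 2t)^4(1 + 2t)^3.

(3 + 2t + 2t^2 + t^3) has coefficients 3,2,2,1 for degrees 0…3.
(1 + t^2 + t^3) has coefficients 1,0,1,1,0,0,0,0,0,0 for degrees 0…9.
Multiplying by (1 - 2t)^4 gives running coefficients 1,-8,25,-39,32,-8,-16,16,0,0 for degrees 0…9.
Finally multiplying by (1 + 2t)^3, the product of all factors after the first has coefficients 1,-2,-11,23,34,-84,8,80,-160,64 for degrees 0…9.
[t^9] = 3·64 + 2·(-160) + 2·80 + 1·8 = 40.

40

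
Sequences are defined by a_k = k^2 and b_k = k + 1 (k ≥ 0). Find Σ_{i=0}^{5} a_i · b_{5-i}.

105

Write out a_i and b_{5-i} for i = 0,…,5 and sum the products.
Σ = 0·6 + 1·5 + 4·4 + 9·3 + 16·2 + 25·1 = 105.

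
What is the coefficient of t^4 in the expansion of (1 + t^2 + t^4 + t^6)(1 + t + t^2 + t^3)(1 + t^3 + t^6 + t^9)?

(1 + t^2 + t^4 + t^6) has coefficients 1,0,1,0,1 for degrees 0…4.
(1 + t + t^2 + t^3) has coefficients 1,1,1,1,0 for degrees 0…4.
Finally multiplying by (1 + t^3 + t^6 + t^9), the product of all factors after the first has coefficients 1,1,1,2,1 for degrees 0…4.
[t^4] = 1·1 + 1·1 + 1·1 = 3.

3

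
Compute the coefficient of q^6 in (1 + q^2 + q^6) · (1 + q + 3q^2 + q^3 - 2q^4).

(1 + q^2 + q^6) has coefficients 1,0,1,0,0,0,1 for degrees 0…6.
(1 + q + 3q^2 + q^3 - 2q^4) has coefficients 1,1,3,1,-2,0,0 for degrees 0…6.
[q^6] = 1·0 + 1·(-2) + 1·1 = -1.

-1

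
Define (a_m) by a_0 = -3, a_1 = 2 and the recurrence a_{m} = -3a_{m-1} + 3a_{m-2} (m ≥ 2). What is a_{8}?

-40743

The ordinary generating function has denominator 1 + 3y - 3y^2.
Iterating the recurrence: a_0,…,a_{8} = -3, 2, -15, 51, -198, 747, -2835, 10746, -40743.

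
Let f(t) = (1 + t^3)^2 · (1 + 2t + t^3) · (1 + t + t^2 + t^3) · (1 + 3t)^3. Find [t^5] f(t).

(1 + t^3)^2 has coefficients 1,0,0,2,0,0 for degrees 0…5.
(1 + 2t + t^3) has coefficients 1,2,0,1,0,0 for degrees 0…5.
Multiplying by (1 + t + t^2 + t^3) gives running coefficients 1,3,3,4,3,1 for degrees 0…5.
Finally multiplying by (1 + 3t)^3, the product of all factors after the first has coefficients 1,12,57,139,201,217 for degrees 0…5.
[t^5] = 1·217 + 2·57 = 331.

331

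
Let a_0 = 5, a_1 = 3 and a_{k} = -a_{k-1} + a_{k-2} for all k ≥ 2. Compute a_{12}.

The ordinary generating function has denominator 1 + q - q^2.
Iterating the recurrence: a_0,…,a_{12} = 5, 3, 2, 1, 1, 0, 1, -1, 2, -3, 5, -8, 13.

13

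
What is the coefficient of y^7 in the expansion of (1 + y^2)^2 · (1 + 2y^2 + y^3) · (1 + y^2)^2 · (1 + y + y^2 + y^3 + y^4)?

(1 + y^2)^2 has coefficients 1,0,2,0,1 for degrees 0…4.
(1 + 2y^2 + y^3) has coefficients 1,0,2,1,0,0,0,0 for degrees 0…7.
Multiplying by (1 + y^2)^2 gives running coefficients 1,0,4,1,5,2,2,1 for degrees 0…7.
Finally multiplying by (1 + y + y^2 + y^3 + y^4), the product of all factors after the first has coefficients 1,1,5,6,11,12,14,11 for degrees 0…7.
[y^7] = 1·11 + 2·12 + 1·6 = 41.

41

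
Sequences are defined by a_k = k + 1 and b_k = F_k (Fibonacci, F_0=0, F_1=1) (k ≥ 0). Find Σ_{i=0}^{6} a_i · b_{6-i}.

Write out a_i and b_{6-i} for i = 0,…,6 and sum the products.
Σ = 1·8 + 2·5 + 3·3 + 4·2 + 5·1 + 6·1 + 7·0 = 46.

46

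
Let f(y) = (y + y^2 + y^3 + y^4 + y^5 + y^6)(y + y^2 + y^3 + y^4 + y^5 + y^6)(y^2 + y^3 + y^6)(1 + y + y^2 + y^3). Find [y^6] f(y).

(y + y^2 + y^3 + y^4 + y^5 + y^6) has coefficients 0,1,1,1,1,1,1 for degrees 0…6.
(y + y^2 + y^3 + y^4 + y^5 + y^6) has coefficients 0,1,1,1,1,1,1 for degrees 0…6.
Multiplying by (y^2 + y^3 + y^6) gives running coefficients 0,0,0,1,2,2,2 for degrees 0…6.
Finally multiplying by (1 + y + y^2 + y^3), the product of all factors after the first has coefficients 0,0,0,1,3,5,7 for degrees 0…6.
[y^6] = 1·5 + 1·3 + 1·1 + 1·0 + 1·0 + 1·0 = 9.

9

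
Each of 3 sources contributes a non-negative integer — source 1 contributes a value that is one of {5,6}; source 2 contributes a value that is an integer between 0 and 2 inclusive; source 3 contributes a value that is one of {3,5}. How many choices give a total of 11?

The generating function for the choices is (x^5 + x^6)·(1 + x + x^2)·(x^3 + x^5); the count is [x^11].
(x^5 + x^6) has coefficients 0,0,0,0,0,1,1 for degrees 0…6.
(1 + x + x^2) has coefficients 1,1,1,0,0,0,0,0,0,0,0,0 for degrees 0…11.
Finally multiplying by (x^3 + x^5), the product of all factors after the first has coefficients 0,0,0,1,1,2,1,1,0,0,0,0 for degrees 0…11.
[x^11] = 1·1 + 1·2 = 3.

3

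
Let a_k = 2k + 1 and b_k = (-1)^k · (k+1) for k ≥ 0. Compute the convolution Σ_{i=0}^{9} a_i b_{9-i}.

This is [x^9] in the product of the two ordinary generating functions.
Σ = 1·(-10) + 3·9 + 5·(-8) + 7·7 + 9·(-6) + 11·5 + 13·(-4) + 15·3 + 17·(-2) + 19·1 = 5.

5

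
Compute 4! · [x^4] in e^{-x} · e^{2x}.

The EGF product rule gives c_4 = Σ_{k_1+k_2=4} C(4; k_1,k_2) · ∏ g_i(k_i), where e^{-x} gives (-1)^k; e^{2x} gives (2)^k.
g_1(k) for k = 0…4: 1, -1, 1, -1, 1.
g_2(k) for k = 0…4: 1, 2, 4, 8, 16.
c_4 = Σ_k C(4,k)·g_1(k)·g_2(4−k) = 1·1·16 + 4·(-1)·8 + 6·1·4 + 4·(-1)·2 + 1·1·1 = 16 − 32 + 24 − 8 + 1 = 1.

1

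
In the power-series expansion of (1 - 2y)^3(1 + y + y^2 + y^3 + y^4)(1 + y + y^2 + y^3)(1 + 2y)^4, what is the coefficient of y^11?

(1 - 2y)^3 has coefficients 1,-6,12,-8 for degrees 0…3.
(1 + y + y^2 + y^3 + y^4) has coefficients 1,1,1,1,1,0,0,0,0,0,0,0 for degrees 0…11.
Multiplying by (1 + y + y^2 + y^3) gives running coefficients 1,2,3,4,4,3,2,1,0,0,0,0 for degrees 0…11.
Finally multiplying by (1 + 2y)^4, the product of all factors after the first has coefficients 1,10,43,108,188,259,298,281,216,136,64,16 for degrees 0…11.
[y^11] = 1·16 − 6·64 + 12·136 − 8·216 = -464.

-464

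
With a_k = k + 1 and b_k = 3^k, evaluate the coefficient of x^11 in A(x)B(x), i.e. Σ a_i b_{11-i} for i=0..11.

This is [x^11] in the product of the two ordinary generating functions.
Σ = 1·177147 + 2·59049 + 3·19683 + 4·6561 + 5·2187 + 6·729 + 7·243 + 8·81 + 9·27 + 10·9 + 11·3 + 12·1 = 398574.

398574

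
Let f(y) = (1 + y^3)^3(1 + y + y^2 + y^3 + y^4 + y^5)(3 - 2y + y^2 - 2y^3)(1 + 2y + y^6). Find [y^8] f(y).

10

(1 + y^3)^3 has coefficients 1,0,0,3,0,0,3,0,0 for degrees 0…8.
(1 + y + y^2 + y^3 + y^4 + y^5) has coefficients 1,1,1,1,1,1,0,0,0 for degrees 0…8.
Multiplying by (3 - 2y + y^2 - 2y^3) gives running coefficients 3,1,2,0,0,0,-3,-1,-2 for degrees 0…8.
Finally multiplying by (1 + 2y + y^6), the product of all factors after the first has coefficients 3,7,4,4,0,0,0,-6,-2 for degrees 0…8.
[y^8] = 1·(-2) + 3·0 + 3·4 = 10.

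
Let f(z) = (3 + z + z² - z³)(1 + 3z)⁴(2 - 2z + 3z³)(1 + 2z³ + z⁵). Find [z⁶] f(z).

(3 + z + z² - z³) has coefficients 3,1,1,-1 for degrees 0…3.
(1 + 3z)⁴ has coefficients 1,12,54,108,81,0,0 for degrees 0…6.
Multiplying by (2 - 2z + 3z³) gives running coefficients 2,22,84,111,-18,0,324 for degrees 0…6.
Finally multiplying by (1 + 2z³ + z⁵), the product of all factors after the first has coefficients 2,22,84,115,26,170,568 for degrees 0…6.
[z⁶] = 3·568 + 1·170 + 1·26 − 1·115 = 1785.

1785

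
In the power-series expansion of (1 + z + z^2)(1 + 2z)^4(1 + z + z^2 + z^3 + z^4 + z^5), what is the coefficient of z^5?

(1 + z + z^2) has coefficients 1,1,1 for degrees 0…2.
(1 + 2z)^4 has coefficients 1,8,24,32,16,0 for degrees 0…5.
Finally multiplying by (1 + z + z^2 + z^3 + z^4 + z^5), the product of all factors after the first has coefficients 1,9,33,65,81,81 for degrees 0…5.
[z^5] = 1·81 + 1·81 + 1·65 = 227.

227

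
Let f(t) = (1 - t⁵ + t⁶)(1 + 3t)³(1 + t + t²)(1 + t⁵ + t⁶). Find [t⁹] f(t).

(1 - t⁵ + t⁶) has coefficients 1,0,0,0,0,-1,1 for degrees 0…6.
(1 + 3t)³ has coefficients 1,9,27,27,0,0,0,0,0,0 for degrees 0…9.
Multiplying by (1 + t + t²) gives running coefficients 1,10,37,63,54,27,0,0,0,0 for degrees 0…9.
Finally multiplying by (1 + t⁵ + t⁶), the product of all factors after the first has coefficients 1,10,37,63,54,28,11,47,100,117 for degrees 0…9.
[t⁹] = 1·117 − 1·54 + 1·63 = 126.

126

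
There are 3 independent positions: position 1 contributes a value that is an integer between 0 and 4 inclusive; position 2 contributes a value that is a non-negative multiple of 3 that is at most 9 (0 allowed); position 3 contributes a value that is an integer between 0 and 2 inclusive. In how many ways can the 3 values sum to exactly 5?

5

The generating function for the choices is (1 + q + q^2 + q^3 + q^4)·(1 + q^3 + q^6 + q^9)·(1 + q + q^2); the count is [q^5].
(1 + q + q^2 + q^3 + q^4) has coefficients 1,1,1,1,1 for degrees 0…4.
(1 + q^3 + q^6 + q^9) has coefficients 1,0,0,1,0,0 for degrees 0…5.
Finally multiplying by (1 + q + q^2), the product of all factors after the first has coefficients 1,1,1,1,1,1 for degrees 0…5.
[q^5] = 1·1 + 1·1 + 1·1 + 1·1 + 1·1 = 5.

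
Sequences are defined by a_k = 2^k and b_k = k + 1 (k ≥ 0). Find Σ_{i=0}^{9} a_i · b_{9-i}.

The convolution is the x^9 coefficient of A(x)B(x).
Σ = 1·10 + 2·9 + 4·8 + 8·7 + 16·6 + 32·5 + 64·4 + 128·3 + 256·2 + 512·1 = 2036.

2036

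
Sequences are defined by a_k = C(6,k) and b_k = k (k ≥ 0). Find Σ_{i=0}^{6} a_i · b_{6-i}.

The convolution is the x^6 coefficient of A(x)B(x).
Σ = 1·6 + 6·5 + 15·4 + 20·3 + 15·2 + 6·1 + 1·0 = 192.

192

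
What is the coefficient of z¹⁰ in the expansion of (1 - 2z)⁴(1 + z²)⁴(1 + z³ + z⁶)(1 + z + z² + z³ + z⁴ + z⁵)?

(1 - 2z)⁴ has coefficients 1,-8,24,-32,16 for degrees 0…4.
(1 + z²)⁴ has coefficients 1,0,4,0,6,0,4,0,1,0,0 for degrees 0…10.
Multiplying by (1 + z³ + z⁶) gives running coefficients 1,0,4,1,6,4,5,6,5,4,6 for degrees 0…10.
Finally multiplying by (1 + z + z² + z³ + z⁴ + z⁵), the product of all factors after the first has coefficients 1,1,5,6,12,16,20,26,27,30,30 for degrees 0…10.
[z¹⁰] = 1·30 − 8·30 + 24·27 − 32·26 + 16·20 = -74.

-74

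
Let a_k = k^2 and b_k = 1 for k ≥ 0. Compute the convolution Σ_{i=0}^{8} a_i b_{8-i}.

204

This is [x^8] in the product of the two ordinary generating functions.
Σ = 0·1 + 1·1 + 4·1 + 9·1 + 16·1 + 25·1 + 36·1 + 49·1 + 64·1 = 204.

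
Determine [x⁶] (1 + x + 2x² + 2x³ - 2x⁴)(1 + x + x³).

2

(1 + x + 2x² + 2x³ - 2x⁴) has coefficients 1,1,2,2,-2 for degrees 0…4.
(1 + x + x³) has coefficients 1,1,0,1,0,0,0 for degrees 0…6.
[x⁶] = 1·0 + 1·0 + 2·0 + 2·1 − 2·0 = 2.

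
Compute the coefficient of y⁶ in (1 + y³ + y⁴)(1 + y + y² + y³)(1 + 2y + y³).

(1 + y³ + y⁴) has coefficients 1,0,0,1,1 for degrees 0…4.
(1 + y + y² + y³) has coefficients 1,1,1,1,0,0,0 for degrees 0…6.
Finally multiplying by (1 + 2y + y³), the product of all factors after the first has coefficients 1,3,3,4,3,1,1 for degrees 0…6.
[y⁶] = 1·1 + 1·4 + 1·3 = 8.

8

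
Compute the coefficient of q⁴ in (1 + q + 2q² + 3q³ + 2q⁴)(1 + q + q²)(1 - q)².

-1

(1 + q + 2q² + 3q³ + 2q⁴) has coefficients 1,1,2,3,2 for degrees 0…4.
(1 + q + q²) has coefficients 1,1,1,0,0 for degrees 0…4.
Finally multiplying by (1 - q)², the product of all factors after the first has coefficients 1,-1,0,-1,1 for degrees 0…4.
[q⁴] = 1·1 + 1·(-1) + 2·0 + 3·(-1) + 2·1 = -1.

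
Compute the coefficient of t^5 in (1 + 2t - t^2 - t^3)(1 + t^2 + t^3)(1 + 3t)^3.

61

(1 + 2t - t^2 - t^3) has coefficients 1,2,-1,-1 for degrees 0…3.
(1 + t^2 + t^3) has coefficients 1,0,1,1,0,0 for degrees 0…5.
Finally multiplying by (1 + 3t)^3, the product of all factors after the first has coefficients 1,9,28,37,36,54 for degrees 0…5.
[t^5] = 1·54 + 2·36 − 1·37 − 1·28 = 61.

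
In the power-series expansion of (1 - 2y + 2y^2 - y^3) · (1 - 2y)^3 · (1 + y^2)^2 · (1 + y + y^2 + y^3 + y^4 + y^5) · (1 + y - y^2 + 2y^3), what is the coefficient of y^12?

(1 - 2y + 2y^2 - y^3) has coefficients 1,-2,2,-1 for degrees 0…3.
(1 - 2y)^3 has coefficients 1,-6,12,-8,0,0,0,0,0,0,0,0,0 for degrees 0…12.
Multiplying by (1 + y^2)^2 gives running coefficients 1,-6,14,-20,25,-22,12,-8,0,0,0,0,0 for degrees 0…12.
Multiplying by (1 + y + y^2 + y^3 + y^4 + y^5) gives running coefficients 1,-5,9,-11,14,-8,3,1,-13,7,-18,4,-8 for degrees 0…12.
Finally multiplying by (1 + y - y^2 + 2y^3), the product of all factors after the first has coefficients 1,-4,3,5,-16,35,-41,40,-31,-1,4,-47,28 for degrees 0…12.
[y^12] = 1·28 − 2·(-47) + 2·4 − 1·(-1) = 131.

131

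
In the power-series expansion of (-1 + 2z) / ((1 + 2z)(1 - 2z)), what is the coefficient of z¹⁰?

-1024

The denominator gives the recurrence a_n = 4a_(n−2) for n ≥ 2; the numerator fixes a_0 = -1, a_1 = 2.
Iterating: -1, 2, -4, 8, -16, 32, -64, 128, -256, 512, -1024, so a_10 = -1024.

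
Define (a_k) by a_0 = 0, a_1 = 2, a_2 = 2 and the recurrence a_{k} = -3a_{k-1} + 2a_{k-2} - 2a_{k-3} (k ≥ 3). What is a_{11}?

The ordinary generating function has denominator 1 + 3y - 2y^2 + 2y^3.
Iterating the recurrence: a_0,…,a_{11} = 0, 2, 2, -2, 6, -26, 94, -346, 1278, -4714, 17390, -64154.

-64154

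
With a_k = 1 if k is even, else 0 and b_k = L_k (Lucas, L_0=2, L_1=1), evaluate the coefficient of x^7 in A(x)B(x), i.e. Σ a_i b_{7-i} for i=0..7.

45

This is [x^7] in the product of the two ordinary generating functions.
Σ = 1·29 + 0·18 + 1·11 + 0·7 + 1·4 + 0·3 + 1·1 + 0·2 = 45.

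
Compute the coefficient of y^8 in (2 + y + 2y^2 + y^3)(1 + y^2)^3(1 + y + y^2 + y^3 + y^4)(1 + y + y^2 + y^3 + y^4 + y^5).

(2 + y + 2y^2 + y^3) has coefficients 2,1,2,1 for degrees 0…3.
(1 + y^2)^3 has coefficients 1,0,3,0,3,0,1,0,0 for degrees 0…8.
Multiplying by (1 + y + y^2 + y^3 + y^4) gives running coefficients 1,1,4,4,7,6,7,4,4 for degrees 0…8.
Finally multiplying by (1 + y + y^2 + y^3 + y^4 + y^5), the product of all factors after the first has coefficients 1,2,6,10,17,23,29,32,32 for degrees 0…8.
[y^8] = 2·32 + 1·32 + 2·29 + 1·23 = 177.

177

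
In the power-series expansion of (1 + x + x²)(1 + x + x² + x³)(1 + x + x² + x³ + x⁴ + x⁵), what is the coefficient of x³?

(1 + x + x²) has coefficients 1,1,1 for degrees 0…2.
(1 + x + x² + x³) has coefficients 1,1,1,1 for degrees 0…3.
Finally multiplying by (1 + x + x² + x³ + x⁴ + x⁵), the product of all factors after the first has coefficients 1,2,3,4 for degrees 0…3.
[x³] = 1·4 + 1·3 + 1·2 = 9.

9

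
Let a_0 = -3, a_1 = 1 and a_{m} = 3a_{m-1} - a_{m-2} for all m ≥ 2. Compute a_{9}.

The ordinary generating function has denominator 1 - 3q + q^2.
Iterating the recurrence: a_0,…,a_{9} = -3, 1, 6, 17, 45, 118, 309, 809, 2118, 5545.

5545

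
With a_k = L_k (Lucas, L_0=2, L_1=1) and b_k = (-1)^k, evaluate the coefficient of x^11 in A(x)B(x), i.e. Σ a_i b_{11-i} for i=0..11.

Write out a_i and b_{11-i} for i = 0,…,11 and sum the products.
Σ = 2·(-1) + 1·1 + 3·(-1) + 4·1 + 7·(-1) + 11·1 + 18·(-1) + 29·1 + 47·(-1) + 76·1 + 123·(-1) + 199·1 = 120.

120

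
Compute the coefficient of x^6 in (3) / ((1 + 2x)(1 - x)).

129

Partial fractions give a closed form: a_n = (2)·(-2)^n + (1)·1^n.
At n = 6: a_6 = 129.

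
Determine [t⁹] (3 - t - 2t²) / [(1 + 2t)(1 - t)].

-1024

The denominator gives the recurrence a_n = −a_(n−1) + 2a_(n−2) for n ≥ 3; the numerator fixes a_0 = 3, a_1 = -4, a_2 = 8.
Iterating: 3, -4, 8, -16, 32, -64, 128, -256, 512, -1024, so a_9 = -1024.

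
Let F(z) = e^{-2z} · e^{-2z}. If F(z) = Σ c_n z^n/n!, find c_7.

-16384

The EGF product rule gives c_7 = Σ_{k_1+k_2=7} C(7; k_1,k_2) · ∏ g_i(k_i), where e^{-2z} gives (-2)^k; e^{-2z} gives (-2)^k.
g_1(k) for k = 0…7: 1, -2, 4, -8, 16, -32, 64, -128.
g_2(k) for k = 0…7: 1, -2, 4, -8, 16, -32, 64, -128.
c_7 = Σ_k C(7,k)·g_1(k)·g_2(7−k) = 1·1·(-128) + 7·(-2)·64 + 21·4·(-32) + 35·(-8)·16 + 35·16·(-8) + 21·(-32)·4 + 7·64·(-2) + 1·(-128)·1 = −128 − 896 − 2688 − 4480 − 4480 − 2688 − 896 − 128 = -16384.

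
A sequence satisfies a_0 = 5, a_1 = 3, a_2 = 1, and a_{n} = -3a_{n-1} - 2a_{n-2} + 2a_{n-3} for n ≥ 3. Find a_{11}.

77

The ordinary generating function has denominator 1 + 3z + 2z^2 - 2z^3.
Iterating the recurrence: a_0,…,a_{11} = 5, 3, 1, 1, 1, -3, 9, -19, 33, -43, 25, 77.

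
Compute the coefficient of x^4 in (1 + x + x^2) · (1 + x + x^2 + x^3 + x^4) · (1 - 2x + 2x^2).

3

(1 + x + x^2) has coefficients 1,1,1 for degrees 0…2.
(1 + x + x^2 + x^3 + x^4) has coefficients 1,1,1,1,1 for degrees 0…4.
Finally multiplying by (1 - 2x + 2x^2), the product of all factors after the first has coefficients 1,-1,1,1,1 for degrees 0…4.
[x^4] = 1·1 + 1·1 + 1·1 = 3.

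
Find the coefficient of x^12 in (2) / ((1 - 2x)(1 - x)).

16382

The denominator gives the recurrence a_n = 3a_(n−1) − 2a_(n−2) for n ≥ 3; the numerator fixes a_0 = 2, a_1 = 6, a_2 = 14.
Iterating: 2, 6, 14, 30, 62, 126, 254, 510, 1022, 2046, 4094, 8190, 16382, so a_12 = 16382.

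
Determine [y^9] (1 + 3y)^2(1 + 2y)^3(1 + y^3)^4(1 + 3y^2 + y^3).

(1 + 3y)^2 has coefficients 1,6,9 for degrees 0…2.
(1 + 2y)^3 has coefficients 1,6,12,8,0,0,0,0,0,0 for degrees 0…9.
Multiplying by (1 + y^3)^4 gives running coefficients 1,6,12,12,24,48,38,36,72,52 for degrees 0…9.
Finally multiplying by (1 + 3y^2 + y^3), the product of all factors after the first has coefficients 1,6,15,31,66,96,122,204,234,198 for degrees 0…9.
[y^9] = 1·198 + 6·234 + 9·204 = 3438.

3438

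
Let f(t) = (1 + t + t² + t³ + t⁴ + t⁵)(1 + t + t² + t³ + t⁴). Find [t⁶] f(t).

4

(1 + t + t² + t³ + t⁴ + t⁵) has coefficients 1,1,1,1,1,1 for degrees 0…5.
(1 + t + t² + t³ + t⁴) has coefficients 1,1,1,1,1,0,0 for degrees 0…6.
[t⁶] = 1·0 + 1·0 + 1·1 + 1·1 + 1·1 + 1·1 = 4.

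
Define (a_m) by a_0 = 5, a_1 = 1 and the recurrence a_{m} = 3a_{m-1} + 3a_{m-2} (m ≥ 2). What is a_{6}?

3213

The ordinary generating function has denominator 1 - 3y - 3y^2.
Iterating the recurrence: a_0,…,a_{6} = 5, 1, 18, 57, 225, 846, 3213.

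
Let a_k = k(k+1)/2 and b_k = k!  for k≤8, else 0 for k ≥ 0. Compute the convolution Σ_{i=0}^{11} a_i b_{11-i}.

306739

This is [x^11] in the product of the two ordinary generating functions.
Σ = 0·0 + 1·0 + 3·0 + 6·40320 + 10·5040 + 15·720 + 21·120 + 28·24 + 36·6 + 45·2 + 55·1 + 66·1 = 306739.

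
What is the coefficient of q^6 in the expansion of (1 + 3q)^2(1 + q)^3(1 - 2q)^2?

96

(1 + 3q)^2 has coefficients 1,6,9 for degrees 0…2.
(1 + q)^3 has coefficients 1,3,3,1,0,0,0 for degrees 0…6.
Finally multiplying by (1 - 2q)^2, the product of all factors after the first has coefficients 1,-1,-5,1,8,4,0 for degrees 0…6.
[q^6] = 1·0 + 6·4 + 9·8 = 96.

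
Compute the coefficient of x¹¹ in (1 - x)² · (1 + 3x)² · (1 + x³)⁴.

-8

(1 - x)² has coefficients 1,-2,1 for degrees 0…2.
(1 + 3x)² has coefficients 1,6,9,0,0,0,0,0,0,0,0,0 for degrees 0…11.
Finally multiplying by (1 + x³)⁴, the product of all factors after the first has coefficients 1,6,9,4,24,36,6,36,54,4,24,36 for degrees 0…11.
[x¹¹] = 1·36 − 2·24 + 1·4 = -8.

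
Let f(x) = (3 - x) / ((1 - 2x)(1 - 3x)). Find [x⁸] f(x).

The denominator gives the recurrence a_n = 5a_(n−1) − 6a_(n−2) for n ≥ 2; the numerator fixes a_0 = 3, a_1 = 14.
Iterating: 3, 14, 52, 176, 568, 1784, 5512, 16856, 51208, so a_8 = 51208.

51208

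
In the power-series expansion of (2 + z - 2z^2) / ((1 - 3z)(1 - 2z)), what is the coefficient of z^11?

1113739

The denominator gives the recurrence a_n = 5a_(n−1) − 6a_(n−2) for n ≥ 3; the numerator fixes a_0 = 2, a_1 = 11, a_2 = 41.
Iterating: 2, 11, 41, 139, 449, 1411, 4361, 13339, 40529, 122611, 369881, 1113739, so a_11 = 1113739.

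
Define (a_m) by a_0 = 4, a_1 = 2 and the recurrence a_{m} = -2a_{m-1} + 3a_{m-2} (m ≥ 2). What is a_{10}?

The ordinary generating function has denominator 1 + 2z - 3z^2.
Iterating the recurrence: a_0,…,a_{10} = 4, 2, 8, -10, 44, -118, 368, -1090, 3284, -9838, 29528.

29528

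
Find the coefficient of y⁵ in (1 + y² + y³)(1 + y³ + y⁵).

(1 + y² + y³) has coefficients 1,0,1,1 for degrees 0…3.
(1 + y³ + y⁵) has coefficients 1,0,0,1,0,1 for degrees 0…5.
[y⁵] = 1·1 + 1·1 + 1·0 = 2.

2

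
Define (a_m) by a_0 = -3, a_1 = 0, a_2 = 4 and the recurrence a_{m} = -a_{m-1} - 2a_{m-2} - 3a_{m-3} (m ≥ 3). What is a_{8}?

The ordinary generating function has denominator 1 + z + 2z^2 + 3z^3.
Iterating the recurrence: a_0,…,a_{8} = -3, 0, 4, 5, -13, -9, 20, 37, -50.

-50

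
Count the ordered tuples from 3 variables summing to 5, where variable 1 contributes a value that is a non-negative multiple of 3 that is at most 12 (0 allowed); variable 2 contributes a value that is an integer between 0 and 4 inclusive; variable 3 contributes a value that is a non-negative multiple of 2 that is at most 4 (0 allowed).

The generating function for the choices is (1 + x^3 + x^6 + x^9 + x^12)·(1 + x + x^2 + x^3 + x^4)·(1 + x^2 + x^4); the count is [x^5].
(1 + x^3 + x^6 + x^9 + x^12) has coefficients 1,0,0,1,0,0 for degrees 0…5.
(1 + x + x^2 + x^3 + x^4) has coefficients 1,1,1,1,1,0 for degrees 0…5.
Finally multiplying by (1 + x^2 + x^4), the product of all factors after the first has coefficients 1,1,2,2,3,2 for degrees 0…5.
[x^5] = 1·2 + 1·2 = 4.

4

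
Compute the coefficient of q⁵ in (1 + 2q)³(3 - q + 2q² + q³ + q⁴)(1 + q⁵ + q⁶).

(1 + 2q)³ has coefficients 1,6,12,8 for degrees 0…3.
(3 - q + 2q² + q³ + q⁴) has coefficients 3,-1,2,1,1,0 for degrees 0…5.
Finally multiplying by (1 + q⁵ + q⁶), the product of all factors after the first has coefficients 3,-1,2,1,1,3 for degrees 0…5.
[q⁵] = 1·3 + 6·1 + 12·1 + 8·2 = 37.

37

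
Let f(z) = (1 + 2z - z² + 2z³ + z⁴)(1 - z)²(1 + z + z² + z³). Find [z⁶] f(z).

3

(1 + 2z - z² + 2z³ + z⁴) has coefficients 1,2,-1,2,1 for degrees 0…4.
(1 - z)² has coefficients 1,-2,1,0,0,0,0 for degrees 0…6.
Finally multiplying by (1 + z + z² + z³), the product of all factors after the first has coefficients 1,-1,0,0,-1,1,0 for degrees 0…6.
[z⁶] = 1·0 + 2·1 − 1·(-1) + 2·0 + 1·0 = 3.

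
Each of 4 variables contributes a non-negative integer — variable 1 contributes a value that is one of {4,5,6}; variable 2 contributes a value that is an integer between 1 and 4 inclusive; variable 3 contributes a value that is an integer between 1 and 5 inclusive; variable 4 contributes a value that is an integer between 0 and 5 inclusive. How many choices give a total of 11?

41

The generating function for the choices is (x^4 + x^5 + x^6)·(x + x^2 + x^3 + x^4)·(x + x^2 + x^3 + x^4 + x^5)·(1 + x + x^2 + x^3 + x^4 + x^5); the count is [x^11].
(x^4 + x^5 + x^6) has coefficients 0,0,0,0,1,1,1 for degrees 0…6.
(x + x^2 + x^3 + x^4) has coefficients 0,1,1,1,1,0,0,0,0,0,0,0 for degrees 0…11.
Multiplying by (x + x^2 + x^3 + x^4 + x^5) gives running coefficients 0,0,1,2,3,4,4,3,2,1,0,0 for degrees 0…11.
Finally multiplying by (1 + x + x^2 + x^3 + x^4 + x^5), the product of all factors after the first has coefficients 0,0,1,3,6,10,14,17,18,17,14,10 for degrees 0…11.
[x^11] = 1·17 + 1·14 + 1·10 = 41.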